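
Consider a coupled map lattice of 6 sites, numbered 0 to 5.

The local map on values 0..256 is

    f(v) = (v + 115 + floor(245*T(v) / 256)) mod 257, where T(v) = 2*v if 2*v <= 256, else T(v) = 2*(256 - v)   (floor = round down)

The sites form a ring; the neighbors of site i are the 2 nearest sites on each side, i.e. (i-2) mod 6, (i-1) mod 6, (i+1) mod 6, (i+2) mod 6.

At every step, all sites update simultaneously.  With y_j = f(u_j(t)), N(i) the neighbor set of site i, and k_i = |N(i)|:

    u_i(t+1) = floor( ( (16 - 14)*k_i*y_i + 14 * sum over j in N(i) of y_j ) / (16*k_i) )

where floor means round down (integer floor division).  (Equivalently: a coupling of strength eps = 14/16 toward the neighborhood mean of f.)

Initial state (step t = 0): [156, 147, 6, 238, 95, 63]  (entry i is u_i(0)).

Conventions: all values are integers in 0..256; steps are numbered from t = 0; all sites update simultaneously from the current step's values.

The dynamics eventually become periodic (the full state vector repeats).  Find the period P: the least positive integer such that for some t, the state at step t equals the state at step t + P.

Simulating step by step:
t=0: [156, 147, 6, 238, 95, 63]
t=1: [139, 137, 165, 130, 127, 154]
t=2: [214, 214, 221, 215, 215, 222]
t=3: [148, 148, 150, 148, 148, 150]
t=4: [211, 211, 211, 211, 211, 211]
t=5: [155, 155, 155, 155, 155, 155]
t=6: [206, 206, 206, 206, 206, 206]
t=7: [159, 159, 159, 159, 159, 159]
t=8: [202, 202, 202, 202, 202, 202]
t=9: [163, 163, 163, 163, 163, 163]
t=10: [199, 199, 199, 199, 199, 199]
t=11: [166, 166, 166, 166, 166, 166]
t=12: [196, 196, 196, 196, 196, 196]
t=13: [168, 168, 168, 168, 168, 168]
t=14: [194, 194, 194, 194, 194, 194]
t=15: [170, 170, 170, 170, 170, 170]
t=16: [192, 192, 192, 192, 192, 192]
t=17: [172, 172, 172, 172, 172, 172]
t=18: [190, 190, 190, 190, 190, 190]
t=19: [174, 174, 174, 174, 174, 174]
t=20: [188, 188, 188, 188, 188, 188]
t=21: [176, 176, 176, 176, 176, 176]
t=22: [187, 187, 187, 187, 187, 187]
t=23: [177, 177, 177, 177, 177, 177]
t=24: [186, 186, 186, 186, 186, 186]
t=25: [177, 177, 177, 177, 177, 177]

Answer: 2
Key observation: The state at step 23, [177, 177, 177, 177, 177, 177], reappears at step 25 — and no state repeats earlier — so the cycle the system enters has period 2.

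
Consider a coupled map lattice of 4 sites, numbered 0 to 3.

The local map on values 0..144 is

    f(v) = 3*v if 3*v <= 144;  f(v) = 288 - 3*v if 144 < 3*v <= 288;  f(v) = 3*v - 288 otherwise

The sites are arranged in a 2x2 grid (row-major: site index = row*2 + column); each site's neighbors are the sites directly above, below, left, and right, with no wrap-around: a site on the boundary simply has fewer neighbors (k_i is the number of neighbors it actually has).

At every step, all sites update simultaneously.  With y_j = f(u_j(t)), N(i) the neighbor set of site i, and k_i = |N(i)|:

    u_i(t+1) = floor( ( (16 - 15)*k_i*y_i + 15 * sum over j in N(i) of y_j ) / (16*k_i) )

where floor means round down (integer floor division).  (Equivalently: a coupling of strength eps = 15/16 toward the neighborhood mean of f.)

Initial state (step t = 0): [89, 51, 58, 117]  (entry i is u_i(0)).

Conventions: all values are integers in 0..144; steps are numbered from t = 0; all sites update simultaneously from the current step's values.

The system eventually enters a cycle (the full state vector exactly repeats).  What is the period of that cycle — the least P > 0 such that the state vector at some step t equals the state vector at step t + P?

Answer: 12
Key observation: The state at step 40, [96, 59, 59, 96], reappears at step 52 — and no state repeats earlier — so the cycle the system enters has period 12.

Derivation:
t=0: [89, 51, 58, 117]
t=1: [118, 47, 46, 120]
t=2: [134, 73, 73, 135]
t=3: [71, 112, 112, 72]
t=4: [49, 71, 71, 49]
t=5: [79, 136, 136, 79]
t=6: [115, 55, 55, 115]
t=7: [118, 61, 61, 118]
t=8: [102, 68, 68, 102]
t=9: [79, 22, 22, 79]
t=10: [65, 51, 51, 65]
t=11: [132, 95, 95, 132]
t=12: [9, 101, 101, 9]
t=13: [15, 26, 26, 15]
t=14: [75, 47, 47, 75]
t=15: [136, 67, 67, 136]
t=16: [89, 117, 117, 89]
t=17: [60, 23, 23, 60]
t=18: [71, 105, 105, 71]
t=19: [30, 72, 72, 30]
t=20: [73, 88, 88, 73]
t=21: [26, 66, 66, 26]
t=22: [89, 78, 78, 89]
t=23: [51, 23, 23, 51]
t=24: [73, 130, 130, 73]
t=25: [99, 71, 71, 99]
t=26: [70, 13, 13, 70]
t=27: [41, 75, 75, 41]
t=28: [66, 119, 119, 66]
t=29: [70, 88, 88, 70]
t=30: [27, 74, 74, 27]
t=31: [66, 80, 80, 66]
t=32: [50, 87, 87, 50]
t=33: [33, 131, 131, 33]
t=34: [104, 99, 99, 104]
t=35: [9, 23, 23, 9]
t=36: [66, 29, 29, 66]
t=37: [87, 89, 89, 87]
t=38: [21, 26, 26, 21]
t=39: [77, 63, 63, 77]
t=40: [96, 59, 59, 96]
t=41: [104, 6, 6, 104]
t=42: [18, 23, 23, 18]
t=43: [68, 54, 54, 68]
t=44: [123, 86, 86, 123]
t=45: [33, 77, 77, 33]
t=46: [59, 96, 96, 59]
t=47: [6, 104, 104, 6]
t=48: [23, 18, 18, 23]
t=49: [54, 68, 68, 54]
t=50: [86, 123, 123, 86]
t=51: [77, 33, 33, 77]
t=52: [96, 59, 59, 96]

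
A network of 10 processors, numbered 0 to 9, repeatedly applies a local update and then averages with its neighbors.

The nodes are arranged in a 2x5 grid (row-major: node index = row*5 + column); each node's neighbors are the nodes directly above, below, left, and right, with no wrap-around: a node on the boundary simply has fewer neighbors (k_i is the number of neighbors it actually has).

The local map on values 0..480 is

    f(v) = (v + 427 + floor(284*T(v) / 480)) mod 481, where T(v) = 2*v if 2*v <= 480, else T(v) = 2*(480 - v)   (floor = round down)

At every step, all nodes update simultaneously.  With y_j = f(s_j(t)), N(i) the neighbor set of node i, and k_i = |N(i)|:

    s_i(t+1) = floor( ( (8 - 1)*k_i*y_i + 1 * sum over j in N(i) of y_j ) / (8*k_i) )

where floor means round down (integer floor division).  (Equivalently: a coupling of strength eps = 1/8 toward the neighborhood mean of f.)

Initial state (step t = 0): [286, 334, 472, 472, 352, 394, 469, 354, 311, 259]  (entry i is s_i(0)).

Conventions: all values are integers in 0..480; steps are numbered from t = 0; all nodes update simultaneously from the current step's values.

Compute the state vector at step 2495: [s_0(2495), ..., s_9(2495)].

Answer: [434, 434, 434, 434, 434, 434, 434, 434, 434, 434]
Key observation: The state at step 3, [434, 434, 434, 434, 434, 434, 434, 434, 434, 434], reappears at step 4: the system is in a cycle of period 1 from step 3 on.  Therefore the state at step 2495 equals the state at step 3 + ((2495 - 3) mod 1) = 3, which is [434, 434, 434, 434, 434, 434, 434, 434, 434, 434].

Derivation:
t=0: [286, 334, 472, 472, 352, 394, 469, 354, 311, 259]
t=1: [459, 450, 428, 429, 448, 441, 430, 447, 454, 464]
t=2: [429, 431, 434, 434, 431, 432, 434, 432, 430, 428]
t=3: [434, 434, 434, 434, 434, 434, 434, 434, 434, 434]
t=4: [434, 434, 434, 434, 434, 434, 434, 434, 434, 434]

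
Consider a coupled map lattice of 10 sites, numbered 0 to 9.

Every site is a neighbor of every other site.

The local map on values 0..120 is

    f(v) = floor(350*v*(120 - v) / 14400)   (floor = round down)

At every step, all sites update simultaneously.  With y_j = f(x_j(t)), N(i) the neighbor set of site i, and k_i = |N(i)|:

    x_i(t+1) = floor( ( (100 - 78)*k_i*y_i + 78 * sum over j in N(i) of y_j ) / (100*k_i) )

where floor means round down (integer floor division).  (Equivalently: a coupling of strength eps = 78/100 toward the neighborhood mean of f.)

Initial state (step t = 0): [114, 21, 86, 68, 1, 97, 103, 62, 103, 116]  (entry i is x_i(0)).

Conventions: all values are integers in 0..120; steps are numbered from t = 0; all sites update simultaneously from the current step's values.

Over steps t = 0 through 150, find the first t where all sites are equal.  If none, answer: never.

Simulating step by step:
t=0: [114, 21, 86, 68, 1, 97, 103, 62, 103, 116]  (not all equal)
t=1: [42, 46, 49, 51, 40, 47, 45, 51, 45, 41]  (not all equal)
t=2: [81, 81, 82, 82, 81, 81, 81, 82, 81, 81]  (not all equal)
t=3: [75, 75, 75, 75, 75, 75, 75, 75, 75, 75]  (all equal)

Answer: 3
Key observation: Synchronization is absorbing here: once all sites are equal they stay equal, and step 3 is the first all-equal step.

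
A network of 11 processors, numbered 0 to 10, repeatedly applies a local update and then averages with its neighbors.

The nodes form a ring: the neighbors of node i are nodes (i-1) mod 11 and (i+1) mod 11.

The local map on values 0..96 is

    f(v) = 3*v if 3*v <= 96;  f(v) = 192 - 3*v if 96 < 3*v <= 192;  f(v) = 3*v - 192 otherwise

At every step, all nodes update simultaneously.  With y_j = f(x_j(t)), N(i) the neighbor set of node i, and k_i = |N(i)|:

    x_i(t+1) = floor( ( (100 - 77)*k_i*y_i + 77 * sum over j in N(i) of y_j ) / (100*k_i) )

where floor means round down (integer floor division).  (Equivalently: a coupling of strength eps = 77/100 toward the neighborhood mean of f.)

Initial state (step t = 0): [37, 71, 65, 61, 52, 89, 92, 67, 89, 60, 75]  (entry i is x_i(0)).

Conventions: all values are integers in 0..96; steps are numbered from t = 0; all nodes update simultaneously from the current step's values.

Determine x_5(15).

Simulating step by step:
t=0: [37, 71, 65, 61, 52, 89, 92, 67, 89, 60, 75]
t=1: [39, 37, 12, 17, 40, 63, 51, 63, 25, 44, 43]
t=2: [72, 61, 59, 53, 37, 43, 11, 44, 41, 66, 66]
t=3: [11, 17, 19, 44, 55, 58, 54, 53, 41, 30, 12]
t=4: [41, 46, 55, 46, 36, 26, 26, 45, 63, 61, 55]
t=5: [47, 49, 47, 55, 70, 80, 69, 44, 26, 13, 36]
t=6: [61, 49, 39, 32, 33, 23, 45, 49, 56, 71, 53]
t=7: [32, 42, 71, 86, 84, 73, 57, 41, 30, 26, 19]
t=8: [69, 60, 55, 46, 49, 37, 41, 58, 77, 74, 80]
t=9: [26, 18, 31, 40, 62, 62, 53, 45, 27, 40, 28]
t=10: [71, 78, 69, 54, 31, 16, 31, 57, 68, 80, 77]
t=11: [36, 23, 31, 48, 51, 82, 47, 45, 29, 30, 35]
t=12: [79, 84, 66, 61, 48, 47, 54, 66, 76, 87, 87]
t=13: [60, 33, 27, 22, 34, 41, 28, 26, 37, 56, 59]
t=14: [44, 57, 79, 81, 72, 82, 75, 81, 57, 42, 17]
t=15: [41, 45, 38, 38, 45, 34, 48, 32, 49, 42, 60]

Answer: x_5(15) = 34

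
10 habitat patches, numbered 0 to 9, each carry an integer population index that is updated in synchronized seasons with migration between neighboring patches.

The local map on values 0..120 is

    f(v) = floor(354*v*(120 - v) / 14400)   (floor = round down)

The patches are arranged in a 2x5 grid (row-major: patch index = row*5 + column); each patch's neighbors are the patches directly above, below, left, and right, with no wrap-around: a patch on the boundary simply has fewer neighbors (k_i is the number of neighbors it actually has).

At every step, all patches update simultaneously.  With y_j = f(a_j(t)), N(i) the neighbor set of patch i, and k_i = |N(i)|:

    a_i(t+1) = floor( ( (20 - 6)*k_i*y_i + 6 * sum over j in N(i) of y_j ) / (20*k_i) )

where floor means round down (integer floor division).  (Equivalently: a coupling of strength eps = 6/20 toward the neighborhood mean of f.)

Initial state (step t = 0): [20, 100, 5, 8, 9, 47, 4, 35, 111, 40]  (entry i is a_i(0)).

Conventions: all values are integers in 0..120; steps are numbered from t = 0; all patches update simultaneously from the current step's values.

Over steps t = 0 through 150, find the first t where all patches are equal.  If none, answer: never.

Simulating step by step:
t=0: [20, 100, 5, 8, 9, 47, 4, 35, 111, 40]  (not all equal)
t=1: [54, 41, 24, 21, 31, 67, 28, 56, 34, 61]  (not all equal)
t=2: [85, 75, 61, 55, 67, 83, 69, 80, 72, 82]  (not all equal)
t=3: [74, 82, 86, 86, 85, 76, 83, 80, 82, 78]  (not all equal)
t=4: [81, 76, 72, 71, 73, 81, 76, 76, 76, 78]  (not all equal)
t=5: [77, 81, 83, 84, 83, 77, 81, 82, 82, 80]  (not all equal)
t=6: [80, 77, 75, 74, 75, 80, 77, 76, 76, 77]  (not all equal)
t=7: [78, 80, 82, 82, 82, 78, 80, 81, 82, 81]  (not all equal)
t=8: [79, 78, 76, 76, 76, 79, 78, 76, 76, 76]  (not all equal)
t=9: [79, 80, 81, 82, 82, 79, 80, 81, 82, 82]  (not all equal)
t=10: [78, 78, 77, 76, 76, 78, 78, 77, 76, 76]  (not all equal)
t=11: [80, 80, 81, 81, 82, 80, 80, 81, 81, 82]  (not all equal)
t=12: [78, 77, 77, 76, 76, 78, 77, 77, 76, 76]  (not all equal)
t=13: [80, 80, 81, 81, 82, 80, 80, 81, 81, 82]  (not all equal)

Answer: never
Key observation: The state at step 11 reappears at step 13 — the system is in a cycle of period 2 from step 11 on.  No step 0..13 is synchronized, and the cycle repeats forever, so no step up to 150 (or ever) has all patches equal.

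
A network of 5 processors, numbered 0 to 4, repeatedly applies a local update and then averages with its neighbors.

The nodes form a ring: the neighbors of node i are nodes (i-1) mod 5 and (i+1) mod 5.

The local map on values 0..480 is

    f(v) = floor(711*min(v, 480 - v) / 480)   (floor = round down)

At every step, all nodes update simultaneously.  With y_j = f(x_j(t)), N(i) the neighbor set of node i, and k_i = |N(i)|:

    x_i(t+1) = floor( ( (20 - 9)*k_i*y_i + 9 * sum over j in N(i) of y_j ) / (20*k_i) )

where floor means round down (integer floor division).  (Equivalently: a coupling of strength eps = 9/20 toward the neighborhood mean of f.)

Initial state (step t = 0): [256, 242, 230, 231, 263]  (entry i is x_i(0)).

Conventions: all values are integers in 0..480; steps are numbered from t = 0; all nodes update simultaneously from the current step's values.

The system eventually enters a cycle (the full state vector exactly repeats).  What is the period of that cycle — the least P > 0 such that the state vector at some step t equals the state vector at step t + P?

Answer: 6
Key observation: The state at step 32, [326, 322, 320, 324, 328], reappears at step 38 — and no state repeats earlier — so the cycle the system enters has period 6.

Derivation:
t=0: [256, 242, 230, 231, 263]
t=1: [333, 344, 343, 336, 327]
t=2: [215, 204, 204, 213, 221]
t=3: [316, 305, 304, 314, 322]
t=4: [244, 255, 256, 245, 238]
t=5: [346, 336, 335, 345, 350]
t=6: [200, 209, 210, 200, 194]
t=7: [296, 306, 307, 297, 291]
t=8: [270, 260, 259, 269, 275]
t=9: [312, 322, 323, 313, 306]
t=10: [246, 236, 235, 245, 252]
t=11: [344, 348, 348, 345, 341]
t=12: [200, 196, 195, 199, 202]
t=13: [295, 290, 289, 293, 297]
t=14: [274, 279, 280, 276, 272]
t=15: [303, 298, 297, 302, 305]
t=16: [262, 267, 268, 263, 260]
t=17: [321, 316, 315, 320, 323]
t=18: [235, 240, 241, 237, 233]
t=19: [348, 353, 353, 350, 347]
t=20: [193, 189, 188, 192, 195]
t=21: [284, 280, 279, 283, 286]
t=22: [290, 294, 295, 291, 288]
t=23: [280, 276, 275, 279, 282]
t=24: [296, 300, 301, 297, 294]
t=25: [271, 267, 266, 270, 273]
t=26: [309, 313, 314, 311, 307]
t=27: [252, 247, 246, 250, 253]
t=28: [338, 343, 344, 340, 337]
t=29: [208, 203, 202, 206, 209]
t=30: [306, 301, 300, 304, 307]
t=31: [258, 263, 264, 260, 257]
t=32: [326, 322, 320, 324, 328]
t=33: [228, 233, 234, 231, 227]
t=34: [338, 343, 344, 341, 337]
t=35: [208, 203, 202, 205, 209]
t=36: [306, 301, 300, 303, 307]
t=37: [258, 263, 264, 261, 257]
t=38: [326, 322, 320, 324, 328]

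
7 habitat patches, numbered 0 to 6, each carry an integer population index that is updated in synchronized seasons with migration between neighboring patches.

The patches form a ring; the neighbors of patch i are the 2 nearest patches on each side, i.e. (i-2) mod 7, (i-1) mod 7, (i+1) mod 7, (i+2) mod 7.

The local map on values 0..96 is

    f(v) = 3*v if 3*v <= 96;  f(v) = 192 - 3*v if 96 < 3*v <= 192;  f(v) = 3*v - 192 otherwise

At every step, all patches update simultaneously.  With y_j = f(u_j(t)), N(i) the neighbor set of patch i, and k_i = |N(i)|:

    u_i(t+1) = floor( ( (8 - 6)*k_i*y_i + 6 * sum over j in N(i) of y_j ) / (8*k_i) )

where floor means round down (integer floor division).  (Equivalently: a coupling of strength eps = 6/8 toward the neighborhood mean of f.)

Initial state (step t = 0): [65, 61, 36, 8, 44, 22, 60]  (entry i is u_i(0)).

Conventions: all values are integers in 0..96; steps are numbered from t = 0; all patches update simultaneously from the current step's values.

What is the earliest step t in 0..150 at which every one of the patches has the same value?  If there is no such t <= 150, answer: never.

Answer: 40
Key observation: Synchronization is absorbing here: once all patches are equal they stay equal, and step 40 is the first all-equal step.

Derivation:
t=0: [65, 61, 36, 8, 44, 22, 60]  (not all equal)
t=1: [32, 25, 39, 47, 49, 35, 28]  (not all equal)
t=2: [84, 76, 68, 65, 66, 73, 77]  (not all equal)
t=3: [36, 30, 22, 15, 16, 27, 33]  (not all equal)
t=4: [82, 76, 66, 64, 65, 70, 80]  (not all equal)
t=5: [33, 29, 18, 11, 14, 24, 32]  (not all equal)
t=6: [81, 73, 61, 56, 58, 67, 79]  (not all equal)
t=7: [29, 30, 24, 17, 20, 28, 30]  (not all equal)
t=8: [84, 78, 72, 70, 70, 75, 82]  (not all equal)
t=9: [43, 39, 31, 26, 28, 36, 42]  (not all equal)
t=10: [75, 75, 79, 82, 81, 75, 73]  (not all equal)
t=11: [34, 38, 43, 43, 42, 39, 34]  (not all equal)
t=12: [79, 76, 71, 68, 71, 76, 80]  (not all equal)
t=13: [37, 32, 26, 24, 27, 32, 37]  (not all equal)
t=14: [86, 82, 81, 83, 81, 83, 86]  (not all equal)
t=15: [59, 58, 55, 54, 56, 59, 59]  (not all equal)
t=16: [17, 20, 23, 23, 22, 19, 17]  (not all equal)
t=17: [57, 60, 63, 64, 62, 58, 56]  (not all equal)
t=18: [15, 12, 8, 7, 9, 14, 16]  (not all equal)
t=19: [39, 34, 30, 29, 32, 36, 40]  (not all equal)
t=20: [81, 83, 87, 89, 86, 82, 82]  (not all equal)
t=21: [56, 60, 63, 64, 63, 59, 56]  (not all equal)
t=22: [16, 12, 8, 6, 8, 13, 16]  (not all equal)
t=23: [39, 34, 29, 27, 30, 35, 39]  (not all equal)
t=24: [82, 82, 84, 86, 84, 81, 82]  (not all equal)
t=25: [54, 57, 58, 58, 58, 56, 54]  (not all equal)
t=26: [24, 23, 20, 19, 21, 24, 24]  (not all equal)
t=27: [69, 66, 63, 63, 64, 67, 69]  (not all equal)
t=28: [9, 8, 5, 4, 5, 8, 9]  (not all equal)
t=29: [23, 21, 18, 17, 18, 21, 23]  (not all equal)
t=30: [63, 61, 57, 56, 57, 61, 63]  (not all equal)
t=31: [8, 11, 15, 17, 15, 11, 8]  (not all equal)
t=32: [31, 35, 39, 42, 39, 35, 31]  (not all equal)
t=33: [87, 83, 78, 77, 78, 83, 87]  (not all equal)
t=34: [59, 55, 49, 46, 49, 55, 59]  (not all equal)
t=35: [25, 30, 37, 40, 37, 30, 25]  (not all equal)
t=36: [81, 79, 79, 82, 79, 79, 81]  (not all equal)
t=37: [47, 48, 47, 47, 47, 48, 47]  (not all equal)
t=38: [49, 50, 50, 49, 50, 50, 49]  (not all equal)
t=39: [43, 43, 43, 42, 43, 43, 43]  (not all equal)
t=40: [63, 63, 63, 63, 63, 63, 63]  (all equal)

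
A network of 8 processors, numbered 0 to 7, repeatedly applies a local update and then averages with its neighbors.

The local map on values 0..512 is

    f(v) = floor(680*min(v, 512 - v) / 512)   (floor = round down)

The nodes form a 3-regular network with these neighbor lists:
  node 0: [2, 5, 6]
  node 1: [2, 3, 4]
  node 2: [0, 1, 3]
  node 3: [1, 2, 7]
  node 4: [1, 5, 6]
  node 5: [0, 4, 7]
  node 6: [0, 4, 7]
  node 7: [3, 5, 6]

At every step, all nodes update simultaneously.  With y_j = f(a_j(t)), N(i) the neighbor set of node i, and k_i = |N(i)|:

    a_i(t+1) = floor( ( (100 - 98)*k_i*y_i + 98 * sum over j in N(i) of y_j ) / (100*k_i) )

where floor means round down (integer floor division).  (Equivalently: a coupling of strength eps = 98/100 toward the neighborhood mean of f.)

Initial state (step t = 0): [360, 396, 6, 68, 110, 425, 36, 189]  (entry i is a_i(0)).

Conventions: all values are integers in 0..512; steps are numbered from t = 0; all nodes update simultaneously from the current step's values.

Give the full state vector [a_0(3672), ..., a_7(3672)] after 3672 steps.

Answer: [252, 252, 252, 252, 252, 252, 252, 252]
Key observation: The state at step 21, [329, 329, 329, 329, 329, 329, 329, 329], reappears at step 29: the system is in a cycle of period 8 from step 21 on.  Therefore the state at step 3672 equals the state at step 21 + ((3672 - 21) mod 8) = 24, which is [252, 252, 252, 252, 252, 252, 252, 252].

Derivation:
t=0: [360, 396, 6, 68, 110, 425, 36, 189]
t=1: [59, 82, 145, 136, 106, 197, 196, 87]
t=2: [234, 169, 123, 139, 208, 114, 113, 231]
t=3: [157, 207, 237, 230, 177, 294, 294, 164]
t=4: [295, 284, 263, 269, 283, 221, 221, 292]
t=5: [304, 318, 304, 308, 296, 294, 294, 302]
t=6: [284, 276, 267, 270, 278, 280, 280, 282]
t=7: [313, 318, 312, 314, 309, 305, 305, 312]
t=8: [270, 265, 261, 262, 268, 266, 266, 269]
t=9: [328, 329, 327, 327, 326, 322, 322, 327]
t=10: [249, 245, 244, 244, 248, 245, 245, 249]
t=11: [324, 325, 326, 326, 325, 329, 329, 324]
t=12: [244, 247, 247, 247, 244, 248, 248, 244]
t=13: [328, 326, 326, 326, 328, 324, 324, 328]
t=14: [248, 246, 246, 246, 248, 244, 244, 248]
t=15: [324, 326, 326, 326, 324, 328, 328, 324]
t=16: [245, 247, 247, 247, 245, 248, 248, 245]
t=17: [328, 327, 327, 327, 328, 325, 325, 328]
t=18: [246, 244, 244, 244, 246, 244, 244, 246]
t=19: [324, 324, 324, 324, 324, 325, 325, 324]
t=20: [248, 249, 249, 249, 248, 248, 248, 248]
t=21: [329, 329, 329, 329, 329, 329, 329, 329]
t=22: [243, 243, 243, 243, 243, 243, 243, 243]
t=23: [322, 322, 322, 322, 322, 322, 322, 322]
t=24: [252, 252, 252, 252, 252, 252, 252, 252]
t=25: [334, 334, 334, 334, 334, 334, 334, 334]
t=26: [236, 236, 236, 236, 236, 236, 236, 236]
t=27: [313, 313, 313, 313, 313, 313, 313, 313]
t=28: [264, 264, 264, 264, 264, 264, 264, 264]
t=29: [329, 329, 329, 329, 329, 329, 329, 329]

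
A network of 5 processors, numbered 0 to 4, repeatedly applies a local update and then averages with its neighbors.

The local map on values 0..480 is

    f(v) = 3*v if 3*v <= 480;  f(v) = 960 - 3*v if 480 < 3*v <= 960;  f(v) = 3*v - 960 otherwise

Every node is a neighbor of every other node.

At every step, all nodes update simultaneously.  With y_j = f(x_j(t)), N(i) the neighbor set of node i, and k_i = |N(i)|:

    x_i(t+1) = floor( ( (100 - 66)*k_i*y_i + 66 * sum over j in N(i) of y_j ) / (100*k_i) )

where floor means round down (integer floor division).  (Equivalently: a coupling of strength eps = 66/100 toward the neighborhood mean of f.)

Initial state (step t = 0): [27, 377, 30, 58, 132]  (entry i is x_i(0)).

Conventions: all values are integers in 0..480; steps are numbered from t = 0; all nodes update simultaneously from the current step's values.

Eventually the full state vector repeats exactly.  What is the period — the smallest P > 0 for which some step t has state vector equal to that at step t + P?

Answer: 16
Key observation: The state at step 12, [477, 477, 477, 477, 477], reappears at step 28 — and no state repeats earlier — so the cycle the system enters has period 16.

Derivation:
t=0: [27, 377, 30, 58, 132]
t=1: [164, 180, 166, 180, 219]
t=2: [423, 415, 422, 415, 395]
t=3: [286, 282, 286, 282, 272]
t=4: [112, 114, 112, 114, 120]
t=5: [341, 342, 341, 342, 346]
t=6: [66, 66, 66, 66, 69]
t=7: [199, 199, 199, 199, 201]
t=8: [362, 362, 362, 362, 360]
t=9: [125, 125, 125, 125, 123]
t=10: [374, 374, 374, 374, 372]
t=11: [161, 161, 161, 161, 159]
t=12: [477, 477, 477, 477, 477]
t=13: [471, 471, 471, 471, 471]
t=14: [453, 453, 453, 453, 453]
t=15: [399, 399, 399, 399, 399]
t=16: [237, 237, 237, 237, 237]
t=17: [249, 249, 249, 249, 249]
t=18: [213, 213, 213, 213, 213]
t=19: [321, 321, 321, 321, 321]
t=20: [3, 3, 3, 3, 3]
t=21: [9, 9, 9, 9, 9]
t=22: [27, 27, 27, 27, 27]
t=23: [81, 81, 81, 81, 81]
t=24: [243, 243, 243, 243, 243]
t=25: [231, 231, 231, 231, 231]
t=26: [267, 267, 267, 267, 267]
t=27: [159, 159, 159, 159, 159]
t=28: [477, 477, 477, 477, 477]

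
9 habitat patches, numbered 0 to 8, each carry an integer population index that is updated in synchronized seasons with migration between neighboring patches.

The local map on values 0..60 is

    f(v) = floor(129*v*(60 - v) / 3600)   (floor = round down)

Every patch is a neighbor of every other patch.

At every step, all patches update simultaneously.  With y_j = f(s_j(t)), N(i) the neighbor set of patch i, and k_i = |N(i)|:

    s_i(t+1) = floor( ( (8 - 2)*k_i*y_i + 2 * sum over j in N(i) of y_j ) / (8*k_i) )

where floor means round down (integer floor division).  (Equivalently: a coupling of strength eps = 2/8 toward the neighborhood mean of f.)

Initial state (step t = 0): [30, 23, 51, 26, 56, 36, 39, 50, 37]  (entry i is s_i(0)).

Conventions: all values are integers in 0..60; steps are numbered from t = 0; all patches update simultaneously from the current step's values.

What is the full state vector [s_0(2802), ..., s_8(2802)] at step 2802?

Answer: [32, 32, 32, 32, 32, 32, 32, 32, 32]
Key observation: The state at step 4, [32, 32, 32, 32, 32, 32, 32, 32, 32], reappears at step 5: the system is in a cycle of period 1 from step 4 on.  Therefore the state at step 2802 equals the state at step 4 + ((2802 - 4) mod 1) = 4, which is [32, 32, 32, 32, 32, 32, 32, 32, 32].

Derivation:
t=0: [30, 23, 51, 26, 56, 36, 39, 50, 37]
t=1: [29, 28, 18, 29, 12, 28, 27, 19, 28]
t=2: [31, 31, 27, 31, 22, 31, 30, 27, 31]
t=3: [31, 31, 31, 31, 29, 31, 31, 31, 31]
t=4: [32, 32, 32, 32, 32, 32, 32, 32, 32]
t=5: [32, 32, 32, 32, 32, 32, 32, 32, 32]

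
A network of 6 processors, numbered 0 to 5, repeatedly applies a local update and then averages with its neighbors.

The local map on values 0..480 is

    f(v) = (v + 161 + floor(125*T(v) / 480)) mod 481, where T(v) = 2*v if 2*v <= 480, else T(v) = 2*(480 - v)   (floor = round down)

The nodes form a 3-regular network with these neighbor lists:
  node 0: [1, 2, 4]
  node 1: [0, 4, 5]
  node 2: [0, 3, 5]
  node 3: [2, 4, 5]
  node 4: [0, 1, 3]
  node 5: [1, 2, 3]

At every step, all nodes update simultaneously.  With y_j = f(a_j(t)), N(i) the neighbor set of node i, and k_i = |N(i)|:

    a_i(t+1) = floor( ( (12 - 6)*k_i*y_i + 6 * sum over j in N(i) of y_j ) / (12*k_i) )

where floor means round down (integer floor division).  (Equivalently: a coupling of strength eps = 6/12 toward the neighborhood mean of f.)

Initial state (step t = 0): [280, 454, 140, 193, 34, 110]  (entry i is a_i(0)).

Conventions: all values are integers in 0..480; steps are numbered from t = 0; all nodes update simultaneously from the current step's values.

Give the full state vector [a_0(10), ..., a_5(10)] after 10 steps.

Answer: [335, 335, 146, 88, 210, 146]

Derivation:
t=0: [280, 454, 140, 193, 34, 110]
t=1: [154, 174, 327, 379, 216, 326]
t=2: [284, 294, 141, 85, 159, 146]
t=3: [174, 176, 310, 338, 272, 314]
t=4: [306, 308, 138, 81, 187, 139]
t=5: [186, 187, 307, 339, 295, 307]
t=6: [320, 321, 140, 83, 198, 140]
t=7: [194, 194, 310, 344, 306, 310]
t=8: [329, 329, 143, 85, 205, 143]
t=9: [199, 199, 314, 349, 313, 314]
t=10: [335, 335, 146, 88, 210, 146]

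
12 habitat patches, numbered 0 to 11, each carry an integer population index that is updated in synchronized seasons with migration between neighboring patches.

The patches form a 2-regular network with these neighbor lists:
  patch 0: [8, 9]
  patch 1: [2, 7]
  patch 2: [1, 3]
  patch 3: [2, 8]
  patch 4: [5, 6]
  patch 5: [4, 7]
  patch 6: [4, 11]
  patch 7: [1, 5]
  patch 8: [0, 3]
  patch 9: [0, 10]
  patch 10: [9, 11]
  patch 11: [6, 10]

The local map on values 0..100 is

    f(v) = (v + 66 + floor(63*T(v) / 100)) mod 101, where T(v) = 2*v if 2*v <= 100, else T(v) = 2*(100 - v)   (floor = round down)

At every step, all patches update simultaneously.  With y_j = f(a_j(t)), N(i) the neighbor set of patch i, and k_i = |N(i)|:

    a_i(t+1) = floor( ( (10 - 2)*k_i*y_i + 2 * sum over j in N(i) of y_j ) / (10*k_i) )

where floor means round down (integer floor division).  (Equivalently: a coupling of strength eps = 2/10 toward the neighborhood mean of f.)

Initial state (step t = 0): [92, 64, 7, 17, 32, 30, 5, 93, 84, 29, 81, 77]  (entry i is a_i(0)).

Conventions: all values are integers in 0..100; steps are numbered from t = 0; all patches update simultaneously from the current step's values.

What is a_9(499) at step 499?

Simulating step by step:
t=0: [92, 64, 7, 17, 32, 30, 5, 93, 84, 29, 81, 77]
t=1: [63, 73, 72, 17, 40, 35, 72, 63, 62, 37, 65, 70]
t=2: [71, 72, 65, 17, 55, 48, 70, 70, 66, 53, 71, 72]
t=3: [72, 72, 66, 17, 75, 73, 72, 72, 65, 76, 72, 72]
t=4: [72, 72, 65, 17, 71, 71, 71, 72, 66, 71, 71, 72]
t=5: [72, 72, 66, 17, 72, 72, 72, 72, 65, 72, 72, 72]
t=6: [72, 72, 65, 17, 72, 72, 72, 72, 66, 72, 72, 72]
t=7: [72, 72, 66, 17, 72, 72, 72, 72, 65, 72, 72, 72]

Answer: a_9(499) = 72
Key observation: The state at step 5, [72, 72, 66, 17, 72, 72, 72, 72, 65, 72, 72, 72], reappears at step 7: the system is in a cycle of period 2 from step 5 on.  Therefore the state at step 499 equals the state at step 5 + ((499 - 5) mod 2) = 5, which is [72, 72, 66, 17, 72, 72, 72, 72, 65, 72, 72, 72].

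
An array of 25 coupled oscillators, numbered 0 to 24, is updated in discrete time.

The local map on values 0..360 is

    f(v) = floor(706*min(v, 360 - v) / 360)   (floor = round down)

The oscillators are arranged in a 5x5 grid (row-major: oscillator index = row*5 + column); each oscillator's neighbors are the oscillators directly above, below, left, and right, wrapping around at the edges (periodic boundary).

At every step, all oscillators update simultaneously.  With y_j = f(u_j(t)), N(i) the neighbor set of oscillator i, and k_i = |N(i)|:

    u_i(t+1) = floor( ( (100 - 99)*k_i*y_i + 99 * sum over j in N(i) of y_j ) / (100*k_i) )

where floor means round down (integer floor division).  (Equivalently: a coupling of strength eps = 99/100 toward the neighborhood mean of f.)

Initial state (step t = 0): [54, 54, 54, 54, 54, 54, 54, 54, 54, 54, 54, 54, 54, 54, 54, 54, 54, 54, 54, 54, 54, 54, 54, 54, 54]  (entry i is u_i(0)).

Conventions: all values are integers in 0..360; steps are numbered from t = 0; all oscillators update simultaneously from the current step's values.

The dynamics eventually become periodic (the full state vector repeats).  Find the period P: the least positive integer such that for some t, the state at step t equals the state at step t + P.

Simulating step by step:
t=0: [54, 54, 54, 54, 54, 54, 54, 54, 54, 54, 54, 54, 54, 54, 54, 54, 54, 54, 54, 54, 54, 54, 54, 54, 54]
t=1: [105, 105, 105, 105, 105, 105, 105, 105, 105, 105, 105, 105, 105, 105, 105, 105, 105, 105, 105, 105, 105, 105, 105, 105, 105]
t=2: [205, 205, 205, 205, 205, 205, 205, 205, 205, 205, 205, 205, 205, 205, 205, 205, 205, 205, 205, 205, 205, 205, 205, 205, 205]
t=3: [303, 303, 303, 303, 303, 303, 303, 303, 303, 303, 303, 303, 303, 303, 303, 303, 303, 303, 303, 303, 303, 303, 303, 303, 303]
t=4: [111, 111, 111, 111, 111, 111, 111, 111, 111, 111, 111, 111, 111, 111, 111, 111, 111, 111, 111, 111, 111, 111, 111, 111, 111]
t=5: [217, 217, 217, 217, 217, 217, 217, 217, 217, 217, 217, 217, 217, 217, 217, 217, 217, 217, 217, 217, 217, 217, 217, 217, 217]
t=6: [280, 280, 280, 280, 280, 280, 280, 280, 280, 280, 280, 280, 280, 280, 280, 280, 280, 280, 280, 280, 280, 280, 280, 280, 280]
t=7: [156, 156, 156, 156, 156, 156, 156, 156, 156, 156, 156, 156, 156, 156, 156, 156, 156, 156, 156, 156, 156, 156, 156, 156, 156]
t=8: [305, 305, 305, 305, 305, 305, 305, 305, 305, 305, 305, 305, 305, 305, 305, 305, 305, 305, 305, 305, 305, 305, 305, 305, 305]
t=9: [107, 107, 107, 107, 107, 107, 107, 107, 107, 107, 107, 107, 107, 107, 107, 107, 107, 107, 107, 107, 107, 107, 107, 107, 107]
t=10: [209, 209, 209, 209, 209, 209, 209, 209, 209, 209, 209, 209, 209, 209, 209, 209, 209, 209, 209, 209, 209, 209, 209, 209, 209]
t=11: [296, 296, 296, 296, 296, 296, 296, 296, 296, 296, 296, 296, 296, 296, 296, 296, 296, 296, 296, 296, 296, 296, 296, 296, 296]
t=12: [125, 125, 125, 125, 125, 125, 125, 125, 125, 125, 125, 125, 125, 125, 125, 125, 125, 125, 125, 125, 125, 125, 125, 125, 125]
t=13: [245, 245, 245, 245, 245, 245, 245, 245, 245, 245, 245, 245, 245, 245, 245, 245, 245, 245, 245, 245, 245, 245, 245, 245, 245]
t=14: [225, 225, 225, 225, 225, 225, 225, 225, 225, 225, 225, 225, 225, 225, 225, 225, 225, 225, 225, 225, 225, 225, 225, 225, 225]
t=15: [264, 264, 264, 264, 264, 264, 264, 264, 264, 264, 264, 264, 264, 264, 264, 264, 264, 264, 264, 264, 264, 264, 264, 264, 264]
t=16: [188, 188, 188, 188, 188, 188, 188, 188, 188, 188, 188, 188, 188, 188, 188, 188, 188, 188, 188, 188, 188, 188, 188, 188, 188]
t=17: [337, 337, 337, 337, 337, 337, 337, 337, 337, 337, 337, 337, 337, 337, 337, 337, 337, 337, 337, 337, 337, 337, 337, 337, 337]
t=18: [45, 45, 45, 45, 45, 45, 45, 45, 45, 45, 45, 45, 45, 45, 45, 45, 45, 45, 45, 45, 45, 45, 45, 45, 45]
t=19: [88, 88, 88, 88, 88, 88, 88, 88, 88, 88, 88, 88, 88, 88, 88, 88, 88, 88, 88, 88, 88, 88, 88, 88, 88]
t=20: [172, 172, 172, 172, 172, 172, 172, 172, 172, 172, 172, 172, 172, 172, 172, 172, 172, 172, 172, 172, 172, 172, 172, 172, 172]
t=21: [337, 337, 337, 337, 337, 337, 337, 337, 337, 337, 337, 337, 337, 337, 337, 337, 337, 337, 337, 337, 337, 337, 337, 337, 337]

Answer: 4
Key observation: The state at step 17, [337, 337, 337, 337, 337, 337, 337, 337, 337, 337, 337, 337, 337, 337, 337, 337, 337, 337, 337, 337, 337, 337, 337, 337, 337], reappears at step 21 — and no state repeats earlier — so the cycle the system enters has period 4.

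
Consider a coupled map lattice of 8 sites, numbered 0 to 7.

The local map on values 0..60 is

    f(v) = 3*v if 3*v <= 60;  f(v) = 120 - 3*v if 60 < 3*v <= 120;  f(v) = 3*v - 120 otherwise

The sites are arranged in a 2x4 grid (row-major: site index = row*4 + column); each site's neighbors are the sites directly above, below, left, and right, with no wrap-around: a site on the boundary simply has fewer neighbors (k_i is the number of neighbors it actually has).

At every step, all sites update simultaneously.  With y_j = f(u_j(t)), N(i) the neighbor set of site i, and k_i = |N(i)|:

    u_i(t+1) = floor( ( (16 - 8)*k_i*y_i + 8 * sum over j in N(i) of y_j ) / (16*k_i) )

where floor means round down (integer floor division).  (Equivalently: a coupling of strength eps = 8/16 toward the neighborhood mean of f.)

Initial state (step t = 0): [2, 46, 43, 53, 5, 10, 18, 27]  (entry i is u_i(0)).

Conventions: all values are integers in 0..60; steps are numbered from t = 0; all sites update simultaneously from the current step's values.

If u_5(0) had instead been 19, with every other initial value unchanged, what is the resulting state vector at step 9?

Answer: [47, 37, 15, 7, 39, 27, 13, 11]
Key observation: This trace re-runs the system from the modified initial state.

Derivation:
t=0: [2, 46, 43, 53, 5, 19, 18, 27]
t=1: [11, 21, 23, 31, 23, 43, 44, 42]
t=2: [43, 44, 41, 27, 36, 24, 17, 12]
t=3: [10, 16, 18, 29, 20, 36, 40, 40]
t=4: [42, 40, 40, 30, 40, 24, 11, 8]
t=5: [3, 9, 10, 21, 13, 29, 28, 27]
t=6: [21, 25, 35, 45, 30, 33, 35, 42]
t=7: [47, 38, 20, 12, 34, 25, 14, 10]
t=8: [16, 24, 44, 40, 25, 33, 43, 34]
t=9: [47, 37, 15, 7, 39, 27, 13, 11]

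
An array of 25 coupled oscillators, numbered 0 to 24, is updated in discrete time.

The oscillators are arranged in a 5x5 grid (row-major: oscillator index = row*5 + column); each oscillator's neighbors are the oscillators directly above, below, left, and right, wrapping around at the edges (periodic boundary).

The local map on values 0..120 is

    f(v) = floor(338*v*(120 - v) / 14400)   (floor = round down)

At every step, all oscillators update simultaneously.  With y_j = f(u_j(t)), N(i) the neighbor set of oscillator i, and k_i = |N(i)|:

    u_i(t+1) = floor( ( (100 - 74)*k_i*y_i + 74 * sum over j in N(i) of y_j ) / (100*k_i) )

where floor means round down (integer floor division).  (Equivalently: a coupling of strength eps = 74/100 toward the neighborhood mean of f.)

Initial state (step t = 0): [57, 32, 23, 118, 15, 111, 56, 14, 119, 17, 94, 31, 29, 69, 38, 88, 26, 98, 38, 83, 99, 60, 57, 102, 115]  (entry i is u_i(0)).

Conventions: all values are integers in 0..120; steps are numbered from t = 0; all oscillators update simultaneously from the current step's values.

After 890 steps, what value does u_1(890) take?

Answer: u_1(890) = 78
Key observation: The state at step 7, [76, 76, 76, 77, 77, 76, 76, 76, 76, 76, 76, 76, 76, 76, 76, 76, 76, 76, 76, 76, 76, 76, 76, 76, 76], reappears at step 9: the system is in a cycle of period 2 from step 7 on.  Therefore the state at step 890 equals the state at step 7 + ((890 - 7) mod 2) = 8, which is [77, 78, 77, 77, 77, 78, 78, 78, 77, 77, 78, 78, 78, 78, 78, 78, 78, 78, 78, 78, 78, 78, 78, 77, 77].

Derivation:
t=0: [57, 32, 23, 118, 15, 111, 56, 14, 119, 17, 94, 31, 29, 69, 38, 88, 26, 98, 38, 83, 99, 60, 57, 102, 115]
t=1: [53, 73, 48, 25, 35, 55, 56, 45, 30, 35, 56, 64, 58, 59, 65, 60, 63, 63, 64, 60, 58, 69, 64, 43, 40]
t=2: [80, 81, 76, 67, 70, 80, 82, 78, 69, 73, 83, 84, 83, 79, 80, 84, 83, 84, 82, 82, 81, 82, 81, 75, 77]
t=3: [75, 74, 77, 80, 79, 75, 73, 76, 79, 78, 72, 71, 72, 75, 75, 72, 71, 72, 74, 73, 73, 73, 74, 77, 77]
t=4: [78, 79, 77, 76, 76, 79, 79, 78, 76, 77, 80, 80, 80, 78, 79, 80, 80, 80, 79, 79, 79, 79, 78, 77, 77]
t=5: [76, 76, 76, 77, 77, 76, 75, 76, 77, 77, 75, 75, 75, 76, 76, 75, 75, 75, 76, 76, 76, 75, 76, 76, 76]
t=6: [77, 78, 77, 77, 77, 78, 78, 78, 77, 77, 78, 79, 78, 78, 78, 78, 79, 78, 78, 78, 78, 78, 78, 77, 77]
t=7: [76, 76, 76, 77, 77, 76, 76, 76, 76, 76, 76, 76, 76, 76, 76, 76, 76, 76, 76, 76, 76, 76, 76, 76, 76]
t=8: [77, 78, 77, 77, 77, 78, 78, 78, 77, 77, 78, 78, 78, 78, 78, 78, 78, 78, 78, 78, 78, 78, 78, 77, 77]
t=9: [76, 76, 76, 77, 77, 76, 76, 76, 76, 76, 76, 76, 76, 76, 76, 76, 76, 76, 76, 76, 76, 76, 76, 76, 76]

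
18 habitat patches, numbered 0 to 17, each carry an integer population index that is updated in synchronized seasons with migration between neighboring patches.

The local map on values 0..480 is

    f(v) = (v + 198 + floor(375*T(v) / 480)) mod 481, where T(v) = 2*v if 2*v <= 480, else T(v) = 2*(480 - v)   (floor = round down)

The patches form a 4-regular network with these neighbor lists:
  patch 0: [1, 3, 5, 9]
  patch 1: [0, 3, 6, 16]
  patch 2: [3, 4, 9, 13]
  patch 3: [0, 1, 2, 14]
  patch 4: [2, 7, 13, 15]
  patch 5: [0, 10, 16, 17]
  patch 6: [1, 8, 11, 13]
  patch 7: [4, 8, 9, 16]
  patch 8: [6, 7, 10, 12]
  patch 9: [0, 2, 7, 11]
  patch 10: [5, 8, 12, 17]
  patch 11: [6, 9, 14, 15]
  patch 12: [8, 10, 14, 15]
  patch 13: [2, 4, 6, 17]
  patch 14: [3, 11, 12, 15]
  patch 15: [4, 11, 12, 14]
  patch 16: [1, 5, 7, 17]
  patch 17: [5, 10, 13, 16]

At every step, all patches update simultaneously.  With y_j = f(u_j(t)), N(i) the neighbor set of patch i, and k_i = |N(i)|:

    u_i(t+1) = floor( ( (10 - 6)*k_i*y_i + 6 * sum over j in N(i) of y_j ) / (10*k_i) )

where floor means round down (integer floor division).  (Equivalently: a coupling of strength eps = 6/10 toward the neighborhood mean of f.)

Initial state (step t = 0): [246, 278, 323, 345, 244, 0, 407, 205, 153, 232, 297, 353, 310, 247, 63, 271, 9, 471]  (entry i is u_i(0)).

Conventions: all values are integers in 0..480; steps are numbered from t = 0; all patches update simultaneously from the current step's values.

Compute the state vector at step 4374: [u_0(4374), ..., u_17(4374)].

Answer: [299, 299, 299, 299, 299, 299, 299, 299, 299, 299, 299, 299, 299, 299, 299, 299, 299, 299]
Key observation: The state at step 6, [299, 299, 299, 299, 299, 299, 299, 299, 299, 299, 299, 299, 299, 299, 299, 299, 299, 299], reappears at step 8: the system is in a cycle of period 2 from step 6 on.  Therefore the state at step 4374 equals the state at step 6 + ((4374 - 6) mod 2) = 6, which is [299, 299, 299, 299, 299, 299, 299, 299, 299, 299, 299, 299, 299, 299, 299, 299, 299, 299].

Derivation:
t=0: [246, 278, 323, 345, 244, 0, 407, 205, 153, 232, 297, 353, 310, 247, 63, 271, 9, 471]
t=1: [294, 282, 300, 301, 306, 236, 247, 242, 204, 292, 239, 290, 278, 289, 315, 312, 231, 237]
t=2: [304, 308, 298, 298, 301, 317, 304, 303, 290, 305, 310, 302, 296, 308, 295, 295, 315, 318]
t=3: [294, 294, 297, 297, 297, 289, 296, 296, 298, 296, 293, 297, 299, 294, 299, 299, 290, 289]
t=4: [301, 300, 299, 299, 299, 303, 300, 300, 299, 299, 301, 299, 298, 300, 298, 298, 302, 303]
t=5: [297, 297, 298, 298, 298, 296, 298, 297, 298, 297, 297, 298, 298, 297, 298, 298, 297, 296]
t=6: [299, 299, 299, 299, 299, 299, 299, 299, 299, 299, 299, 299, 299, 299, 299, 299, 299, 299]
t=7: [298, 298, 298, 298, 298, 298, 298, 298, 298, 298, 298, 298, 298, 298, 298, 298, 298, 298]
t=8: [299, 299, 299, 299, 299, 299, 299, 299, 299, 299, 299, 299, 299, 299, 299, 299, 299, 299]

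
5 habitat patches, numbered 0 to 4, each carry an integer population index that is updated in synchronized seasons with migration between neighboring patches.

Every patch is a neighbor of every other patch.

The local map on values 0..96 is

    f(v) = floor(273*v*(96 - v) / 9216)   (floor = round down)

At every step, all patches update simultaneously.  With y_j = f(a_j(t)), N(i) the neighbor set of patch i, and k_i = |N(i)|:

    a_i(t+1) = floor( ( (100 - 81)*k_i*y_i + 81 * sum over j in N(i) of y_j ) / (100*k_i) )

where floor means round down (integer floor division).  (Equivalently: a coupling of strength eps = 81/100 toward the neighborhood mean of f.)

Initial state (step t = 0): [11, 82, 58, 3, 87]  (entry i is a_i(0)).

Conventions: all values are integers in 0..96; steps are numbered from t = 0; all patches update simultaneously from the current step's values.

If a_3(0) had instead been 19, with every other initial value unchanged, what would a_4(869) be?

Answer: a_4(869) = 61
Key observation: The state at step 6, [63, 63, 63, 63, 63], reappears at step 8: the system is in a cycle of period 2 from step 6 on.  Therefore the state at step 869 equals the state at step 6 + ((869 - 6) mod 2) = 7, which is [61, 61, 61, 61, 61].

Derivation:
t=0: [11, 82, 58, 19, 87]
t=1: [38, 38, 38, 38, 38]
t=2: [65, 65, 65, 65, 65]
t=3: [59, 59, 59, 59, 59]
t=4: [64, 64, 64, 64, 64]
t=5: [60, 60, 60, 60, 60]
t=6: [63, 63, 63, 63, 63]
t=7: [61, 61, 61, 61, 61]
t=8: [63, 63, 63, 63, 63]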